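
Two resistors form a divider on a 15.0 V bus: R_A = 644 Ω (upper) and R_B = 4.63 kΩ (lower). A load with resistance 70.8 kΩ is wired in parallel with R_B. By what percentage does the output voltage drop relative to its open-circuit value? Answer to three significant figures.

The divider's output (Thévenin) resistance is R_A‖R_B = 565.4 Ω.
Fractional drop under load = R_th/(R_th + R_L) = 565.4 / (565.4 + 70800) = 0.007922.
So the output falls by 0.792 %.

0.792 %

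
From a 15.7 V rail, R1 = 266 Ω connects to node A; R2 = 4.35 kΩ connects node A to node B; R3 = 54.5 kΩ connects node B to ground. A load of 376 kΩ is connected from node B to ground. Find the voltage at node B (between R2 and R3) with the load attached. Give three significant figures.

V ≈ 14.3 V

At node B, R3 is in parallel with the load: R3‖R_L = 47600 Ω.
Below node A the resistance is R2 + (R3‖R_L) = 51950 Ω, so V_A = 15.7 × 51950/52220 = 15.62 V.
Then V_B = V_A × (R3‖R_L)/(R2 + R3‖R_L) = 15.62 × 47600/51950 = 14.3 V.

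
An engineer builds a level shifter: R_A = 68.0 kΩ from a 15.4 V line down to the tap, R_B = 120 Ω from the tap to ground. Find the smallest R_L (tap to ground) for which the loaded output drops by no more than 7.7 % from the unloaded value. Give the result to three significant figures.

R_L(min) ≈ 1.44 kΩ

Output resistance R_th = R_A‖R_B = (68000 × 120)/68120 = 119.8 Ω.
The fractional drop is R_th/(R_th + R_L); requiring this ≤ 0.0770 gives R_L ≥ R_th(1/0.0770 − 1) = 119.8 × 11.99 = 1.44 kΩ.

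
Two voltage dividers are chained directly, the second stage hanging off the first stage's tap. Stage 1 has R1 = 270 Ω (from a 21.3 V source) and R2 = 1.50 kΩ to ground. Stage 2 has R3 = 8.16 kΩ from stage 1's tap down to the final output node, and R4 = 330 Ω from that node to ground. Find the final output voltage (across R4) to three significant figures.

Stage 2 presents R3+R4 = 8490 Ω as a load on stage 1's tap.
Stage 1's lower leg becomes R2‖(R3+R4) = 1275 Ω, so V_mid = 21.3 × 1275/1545 = 17.58 V.
Stage 2 is itself unloaded: V_out = V_mid × R4/(R3+R4) = 17.58 × 330/8490 = 0.683 V.

V_out ≈ 0.683 V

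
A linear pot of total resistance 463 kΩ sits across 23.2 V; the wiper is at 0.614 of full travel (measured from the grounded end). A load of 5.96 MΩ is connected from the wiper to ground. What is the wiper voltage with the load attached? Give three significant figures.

The wiper splits the pot into (1−α)R = 178.7 kΩ above and αR = 284.3 kΩ below.
Lower section ‖ load = 271.3 kΩ.
V_wiper = 23.2 × 271.3/(178.7 + 271.3) = 14.0 V.

V ≈ 14.0 V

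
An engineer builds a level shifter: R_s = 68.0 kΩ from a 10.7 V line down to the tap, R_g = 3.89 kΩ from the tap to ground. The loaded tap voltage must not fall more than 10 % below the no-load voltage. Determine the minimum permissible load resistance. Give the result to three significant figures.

Output resistance R_th = R_s‖R_g = (68.0 × 3.89)/71.89 = 3.680 kΩ.
The fractional drop is R_th/(R_th + R_L); requiring this ≤ 0.100 gives R_L ≥ R_th(1/0.100 − 1) = 3.680 × 9.000 = 33.1 kΩ.

R_L(min) ≈ 33.1 kΩ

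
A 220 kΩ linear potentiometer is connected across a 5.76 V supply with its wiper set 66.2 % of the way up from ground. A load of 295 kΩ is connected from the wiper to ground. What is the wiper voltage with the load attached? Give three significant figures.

The wiper splits the pot into (1−α)R = 74.36 kΩ above and αR = 145.6 kΩ below.
Lower section ‖ load = 97.50 kΩ.
V_wiper = 5.76 × 97.50/(74.36 + 97.50) = 3.27 V.

V ≈ 3.27 V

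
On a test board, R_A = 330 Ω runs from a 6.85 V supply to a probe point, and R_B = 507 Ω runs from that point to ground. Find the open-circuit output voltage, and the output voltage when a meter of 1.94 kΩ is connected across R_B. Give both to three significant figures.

Open-circuit: V = 6.85 × 507/(330 + 507) = 4.15 V.
With the load, R_B becomes R_B‖R_L = 402.0 Ω, so V = 6.85 × 402.0/732.0 = 3.76 V.

Unloaded: 4.15 V; loaded: 3.76 V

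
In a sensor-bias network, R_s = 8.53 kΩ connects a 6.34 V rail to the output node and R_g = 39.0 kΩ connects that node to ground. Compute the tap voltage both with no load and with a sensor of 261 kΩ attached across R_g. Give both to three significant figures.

Open-circuit: V = 6.34 × 39.0/(8.53 + 39.0) = 5.20 V.
With the load, R_g becomes R_g‖R_L = 33.93 kΩ, so V = 6.34 × 33.93/42.46 = 5.07 V.

Unloaded: 5.20 V; loaded: 5.07 V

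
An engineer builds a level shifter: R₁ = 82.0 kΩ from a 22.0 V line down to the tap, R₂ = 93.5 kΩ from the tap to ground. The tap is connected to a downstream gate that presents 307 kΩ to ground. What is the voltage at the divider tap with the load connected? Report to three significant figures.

The load sits in parallel with R₂: R₂‖R_L = (93.5 × 307) / (93.5 + 307) = 71.67 kΩ.
V_out = 22.0 × 71.67 / (82.0 + 71.67) = 22.0 × 71.67/153.7 = 10.3 V.

V_out ≈ 10.3 V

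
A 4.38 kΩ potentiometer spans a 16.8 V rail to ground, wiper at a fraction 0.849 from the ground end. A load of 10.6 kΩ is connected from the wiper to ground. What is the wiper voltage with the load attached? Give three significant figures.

V ≈ 13.5 V

The wiper splits the pot into (1−α)R = 661.4 Ω above and αR = 3719 Ω below.
Lower section ‖ load = 2753 Ω.
V_wiper = 16.8 × 2753/(661.4 + 2753) = 13.5 V.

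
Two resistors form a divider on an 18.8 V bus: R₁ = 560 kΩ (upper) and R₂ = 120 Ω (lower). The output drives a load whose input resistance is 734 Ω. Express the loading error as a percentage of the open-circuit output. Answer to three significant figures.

Unloaded V = 18.8 × 120/560100 = 0.0040277 V.
Loaded: R₂‖R_L = 103.1 Ω, giving V = 18.8 × 103.1/560100 = 0.0034619 V.
Drop = (0.0040277 − 0.0034619) / 0.0040277 = 14.0 %.

14.0 %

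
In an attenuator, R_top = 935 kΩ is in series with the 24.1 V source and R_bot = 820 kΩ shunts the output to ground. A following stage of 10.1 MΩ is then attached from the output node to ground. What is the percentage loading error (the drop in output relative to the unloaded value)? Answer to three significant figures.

The divider's output (Thévenin) resistance is R_top‖R_bot = 436.9 kΩ.
Fractional drop under load = R_th/(R_th + R_L) = 436.9 / (436.9 + 10100) = 0.04146.
So the output falls by 4.15 %.

4.15 %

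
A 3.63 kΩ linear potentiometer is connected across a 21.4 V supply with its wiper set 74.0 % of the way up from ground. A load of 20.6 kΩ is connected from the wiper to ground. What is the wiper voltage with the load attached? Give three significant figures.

The wiper splits the pot into (1−α)R = 943.8 Ω above and αR = 2686 Ω below.
Lower section ‖ load = 2376 Ω.
V_wiper = 21.4 × 2376/(943.8 + 2376) = 15.3 V.

V ≈ 15.3 V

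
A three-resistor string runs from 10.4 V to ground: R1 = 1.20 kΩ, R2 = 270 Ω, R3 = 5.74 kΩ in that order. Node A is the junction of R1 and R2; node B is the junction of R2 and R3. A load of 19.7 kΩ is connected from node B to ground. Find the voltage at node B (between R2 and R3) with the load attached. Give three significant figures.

At node B, R3 is in parallel with the load: R3‖R_L = 4445 Ω.
Below node A the resistance is R2 + (R3‖R_L) = 4715 Ω, so V_A = 10.4 × 4715/5915 = 8.290 V.
Then V_B = V_A × (R3‖R_L)/(R2 + R3‖R_L) = 8.290 × 4445/4715 = 7.82 V.

V ≈ 7.82 V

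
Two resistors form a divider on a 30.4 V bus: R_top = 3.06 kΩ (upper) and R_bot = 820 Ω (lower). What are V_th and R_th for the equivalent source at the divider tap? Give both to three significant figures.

V_th = 6.42 V, R_th = 647 Ω

V_th is the open-circuit tap voltage: 30.4 × 820/(3060 + 820) = 6.42 V.
With the supply zeroed, R_top and R_bot appear in parallel from the tap: R_th = R_top‖R_bot = (3060 × 820)/3880 = 647 Ω.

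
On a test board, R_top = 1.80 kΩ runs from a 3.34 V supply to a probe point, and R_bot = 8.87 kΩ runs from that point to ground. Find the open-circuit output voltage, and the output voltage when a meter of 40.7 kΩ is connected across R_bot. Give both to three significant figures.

Unloaded: 2.78 V; loaded: 2.68 V

Open-circuit: V = 3.34 × 8.87/(1.80 + 8.87) = 2.78 V.
With the load, R_bot becomes R_bot‖R_L = 7.283 kΩ, so V = 3.34 × 7.283/9.083 = 2.68 V.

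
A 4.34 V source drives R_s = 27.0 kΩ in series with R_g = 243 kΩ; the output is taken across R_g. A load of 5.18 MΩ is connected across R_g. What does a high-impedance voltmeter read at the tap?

The load sits in parallel with R_g: R_g‖R_L = (243 × 5180) / (243 + 5180) = 232.1 kΩ.
V_out = 4.34 × 232.1 / (27.0 + 232.1) = 4.34 × 232.1/259.1 = 3.89 V.

V_out ≈ 3.89 V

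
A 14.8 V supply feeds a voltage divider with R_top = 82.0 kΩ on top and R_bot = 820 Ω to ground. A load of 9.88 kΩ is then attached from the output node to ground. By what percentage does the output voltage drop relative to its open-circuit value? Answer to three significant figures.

The divider's output (Thévenin) resistance is R_top‖R_bot = 811.9 Ω.
Fractional drop under load = R_th/(R_th + R_L) = 811.9 / (811.9 + 9880) = 0.07593.
So the output falls by 7.59 %.

7.59 %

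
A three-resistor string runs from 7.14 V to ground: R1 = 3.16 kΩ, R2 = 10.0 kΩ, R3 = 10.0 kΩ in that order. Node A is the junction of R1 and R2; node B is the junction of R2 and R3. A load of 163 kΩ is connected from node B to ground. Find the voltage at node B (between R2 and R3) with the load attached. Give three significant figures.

At node B, R3 is in parallel with the load: R3‖R_L = 9.422 kΩ.
Below node A the resistance is R2 + (R3‖R_L) = 19.42 kΩ, so V_A = 7.14 × 19.42/22.58 = 6.141 V.
Then V_B = V_A × (R3‖R_L)/(R2 + R3‖R_L) = 6.141 × 9.422/19.42 = 2.98 V.

V ≈ 2.98 V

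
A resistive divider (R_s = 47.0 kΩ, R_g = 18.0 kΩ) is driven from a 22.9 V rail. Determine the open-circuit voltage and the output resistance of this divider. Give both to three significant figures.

V_th is the open-circuit tap voltage: 22.9 × 18.0/(47.0 + 18.0) = 6.34 V.
With the supply zeroed, R_s and R_g appear in parallel from the tap: R_th = R_s‖R_g = (47.0 × 18.0)/65.00 = 13.0 kΩ.

V_th = 6.34 V, R_th = 13.0 kΩ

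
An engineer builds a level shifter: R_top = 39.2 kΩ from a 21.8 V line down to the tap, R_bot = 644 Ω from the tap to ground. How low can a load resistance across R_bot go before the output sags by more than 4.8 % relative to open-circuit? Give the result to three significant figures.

R_L(min) ≈ 12.6 kΩ

Output resistance R_th = R_top‖R_bot = (39200 × 644)/39840 = 633.6 Ω.
The fractional drop is R_th/(R_th + R_L); requiring this ≤ 0.0480 gives R_L ≥ R_th(1/0.0480 − 1) = 633.6 × 19.83 = 12.6 kΩ.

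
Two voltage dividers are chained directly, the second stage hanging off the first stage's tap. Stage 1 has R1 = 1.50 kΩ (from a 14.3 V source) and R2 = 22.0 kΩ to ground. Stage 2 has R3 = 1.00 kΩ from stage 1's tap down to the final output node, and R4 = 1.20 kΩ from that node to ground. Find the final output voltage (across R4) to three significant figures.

Stage 2 presents R3+R4 = 2.200 kΩ as a load on stage 1's tap.
Stage 1's lower leg becomes R2‖(R3+R4) = 2.000 kΩ, so V_mid = 14.3 × 2.000/3.500 = 8.171 V.
Stage 2 is itself unloaded: V_out = V_mid × R4/(R3+R4) = 8.171 × 1.20/2.200 = 4.46 V.

V_out ≈ 4.46 V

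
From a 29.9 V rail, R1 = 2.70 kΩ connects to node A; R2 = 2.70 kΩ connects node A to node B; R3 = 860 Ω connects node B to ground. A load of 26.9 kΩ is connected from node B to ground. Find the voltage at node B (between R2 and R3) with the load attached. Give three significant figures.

At node B, R3 is in parallel with the load: R3‖R_L = 833.4 Ω.
Below node A the resistance is R2 + (R3‖R_L) = 3533 Ω, so V_A = 29.9 × 3533/6233 = 16.95 V.
Then V_B = V_A × (R3‖R_L)/(R2 + R3‖R_L) = 16.95 × 833.4/3533 = 4.00 V.

V ≈ 4.00 V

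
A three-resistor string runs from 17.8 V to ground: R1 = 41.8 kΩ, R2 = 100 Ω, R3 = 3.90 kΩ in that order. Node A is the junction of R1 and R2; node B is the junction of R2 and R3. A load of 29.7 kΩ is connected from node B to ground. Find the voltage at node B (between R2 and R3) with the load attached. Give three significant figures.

V ≈ 1.35 V

At node B, R3 is in parallel with the load: R3‖R_L = 3447 Ω.
Below node A the resistance is R2 + (R3‖R_L) = 3547 Ω, so V_A = 17.8 × 3547/45350 = 1.392 V.
Then V_B = V_A × (R3‖R_L)/(R2 + R3‖R_L) = 1.392 × 3447/3547 = 1.35 V.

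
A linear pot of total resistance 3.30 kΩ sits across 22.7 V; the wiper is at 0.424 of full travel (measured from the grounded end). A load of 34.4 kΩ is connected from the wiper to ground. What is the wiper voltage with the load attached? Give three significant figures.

V ≈ 9.40 V

The wiper splits the pot into (1−α)R = 1.901 kΩ above and αR = 1.399 kΩ below.
Lower section ‖ load = 1.345 kΩ.
V_wiper = 22.7 × 1.345/(1.901 + 1.345) = 9.40 V.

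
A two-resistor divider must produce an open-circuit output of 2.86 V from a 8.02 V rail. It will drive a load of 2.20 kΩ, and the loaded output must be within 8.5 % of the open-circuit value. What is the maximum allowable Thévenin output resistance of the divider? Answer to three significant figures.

R_th ≤ 204 Ω

Loading drop = R_th/(R_th + R_L) ≤ 0.0850, so R_th ≤ R_L · ε/(1−ε) = 2.20 kΩ × 0.0850/0.9150 = 204 Ω.
(Any R1, R2 with R2/(R1+R2) = 0.357 and R1‖R2 ≤ 204 Ω will meet the spec.)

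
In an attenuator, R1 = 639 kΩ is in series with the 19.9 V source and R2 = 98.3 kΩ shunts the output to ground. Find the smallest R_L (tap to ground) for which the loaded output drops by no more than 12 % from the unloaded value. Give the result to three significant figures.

Output resistance R_th = R1‖R2 = (639 × 98.3)/737.3 = 85.19 kΩ.
The fractional drop is R_th/(R_th + R_L); requiring this ≤ 0.120 gives R_L ≥ R_th(1/0.120 − 1) = 85.19 × 7.333 = 625 kΩ.

R_L(min) ≈ 625 kΩ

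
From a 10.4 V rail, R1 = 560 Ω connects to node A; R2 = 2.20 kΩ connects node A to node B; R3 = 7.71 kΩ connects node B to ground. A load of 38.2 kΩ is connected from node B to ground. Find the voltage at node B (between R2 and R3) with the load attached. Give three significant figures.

V ≈ 7.27 V

At node B, R3 is in parallel with the load: R3‖R_L = 6415 Ω.
Below node A the resistance is R2 + (R3‖R_L) = 8615 Ω, so V_A = 10.4 × 8615/9175 = 9.765 V.
Then V_B = V_A × (R3‖R_L)/(R2 + R3‖R_L) = 9.765 × 6415/8615 = 7.27 V.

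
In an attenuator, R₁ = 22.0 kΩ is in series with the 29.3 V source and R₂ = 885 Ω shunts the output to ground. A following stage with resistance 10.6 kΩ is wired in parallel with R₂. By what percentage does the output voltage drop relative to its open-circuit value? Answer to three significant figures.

The divider's output (Thévenin) resistance is R₁‖R₂ = 850.8 Ω.
Fractional drop under load = R_th/(R_th + R_L) = 850.8 / (850.8 + 10600) = 0.07430.
So the output falls by 7.43 %.

7.43 %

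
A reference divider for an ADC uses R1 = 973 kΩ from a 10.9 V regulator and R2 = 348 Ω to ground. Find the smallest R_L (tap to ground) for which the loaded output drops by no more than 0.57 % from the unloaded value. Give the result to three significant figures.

R_L(min) ≈ 60.7 kΩ

Output resistance R_th = R1‖R2 = (973000 × 348)/973300 = 347.9 Ω.
The fractional drop is R_th/(R_th + R_L); requiring this ≤ 0.00570 gives R_L ≥ R_th(1/0.00570 − 1) = 347.9 × 174.4 = 60.7 kΩ.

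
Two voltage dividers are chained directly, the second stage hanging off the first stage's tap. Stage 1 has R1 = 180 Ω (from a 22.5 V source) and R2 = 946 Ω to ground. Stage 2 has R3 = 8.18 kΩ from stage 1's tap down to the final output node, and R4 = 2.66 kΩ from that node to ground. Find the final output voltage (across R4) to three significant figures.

Stage 2 presents R3+R4 = 10840 Ω as a load on stage 1's tap.
Stage 1's lower leg becomes R2‖(R3+R4) = 870.1 Ω, so V_mid = 22.5 × 870.1/1050 = 18.64 V.
Stage 2 is itself unloaded: V_out = V_mid × R4/(R3+R4) = 18.64 × 2660/10840 = 4.57 V.

V_out ≈ 4.57 V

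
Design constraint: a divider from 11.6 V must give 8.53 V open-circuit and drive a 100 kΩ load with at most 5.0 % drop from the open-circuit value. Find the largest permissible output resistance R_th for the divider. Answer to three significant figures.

Loading drop = R_th/(R_th + R_L) ≤ 0.0500, so R_th ≤ R_L · ε/(1−ε) = 100 kΩ × 0.0500/0.9500 = 5.26 kΩ.

R_th ≤ 5.26 kΩ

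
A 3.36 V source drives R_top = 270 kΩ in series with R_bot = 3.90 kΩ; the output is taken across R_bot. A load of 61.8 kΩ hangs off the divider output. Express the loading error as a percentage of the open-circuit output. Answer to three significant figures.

The divider's output (Thévenin) resistance is R_top‖R_bot = 3.844 kΩ.
Fractional drop under load = R_th/(R_th + R_L) = 3.844 / (3.844 + 61.8) = 0.05857.
So the output falls by 5.86 %.

5.86 %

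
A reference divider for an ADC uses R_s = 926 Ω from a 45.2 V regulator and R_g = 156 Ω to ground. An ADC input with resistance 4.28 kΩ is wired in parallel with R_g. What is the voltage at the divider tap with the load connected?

V_out ≈ 6.32 V

The load sits in parallel with R_g: R_g‖R_L = (156 × 4280) / (156 + 4280) = 150.5 Ω.
V_out = 45.2 × 150.5 / (926 + 150.5) = 45.2 × 150.5/1077 = 6.32 V.
(Unloaded it would have been 6.52 V.)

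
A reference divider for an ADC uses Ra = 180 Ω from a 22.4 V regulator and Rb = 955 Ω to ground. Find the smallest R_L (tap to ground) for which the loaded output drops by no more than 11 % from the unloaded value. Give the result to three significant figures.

Output resistance R_th = Ra‖Rb = (180 × 955)/1135 = 151.5 Ω.
The fractional drop is R_th/(R_th + R_L); requiring this ≤ 0.110 gives R_L ≥ R_th(1/0.110 − 1) = 151.5 × 8.091 = 1.23 kΩ.

R_L(min) ≈ 1.23 kΩ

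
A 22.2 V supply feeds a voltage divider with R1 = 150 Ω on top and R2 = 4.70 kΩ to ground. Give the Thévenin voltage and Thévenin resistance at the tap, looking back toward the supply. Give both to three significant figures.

V_th = 21.5 V, R_th = 145 Ω

V_th is the open-circuit tap voltage: 22.2 × 4700/(150 + 4700) = 21.5 V.
With the supply zeroed, R1 and R2 appear in parallel from the tap: R_th = R1‖R2 = (150 × 4700)/4850 = 145 Ω.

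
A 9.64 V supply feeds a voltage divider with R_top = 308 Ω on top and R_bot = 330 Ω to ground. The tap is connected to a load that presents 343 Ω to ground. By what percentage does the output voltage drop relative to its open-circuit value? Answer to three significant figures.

The divider's output (Thévenin) resistance is R_top‖R_bot = 159.3 Ω.
Fractional drop under load = R_th/(R_th + R_L) = 159.3 / (159.3 + 343) = 0.3172.
So the output falls by 31.7 %.

31.7 %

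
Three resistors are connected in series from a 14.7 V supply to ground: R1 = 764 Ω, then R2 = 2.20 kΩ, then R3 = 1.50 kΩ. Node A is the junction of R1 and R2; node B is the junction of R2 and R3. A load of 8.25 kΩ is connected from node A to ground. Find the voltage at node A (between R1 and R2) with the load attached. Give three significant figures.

V ≈ 11.3 V

Below node A the series string R2+R3 = 3700 Ω sits in parallel with the 8250 Ω load: 2554 Ω.
V_A = 14.7 × 2554/(764 + 2554) = 11.3 V.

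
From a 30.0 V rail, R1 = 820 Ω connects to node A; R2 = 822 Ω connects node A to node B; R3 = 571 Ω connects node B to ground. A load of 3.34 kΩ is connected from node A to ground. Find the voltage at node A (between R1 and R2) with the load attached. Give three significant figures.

V ≈ 16.4 V

Below node A the series string R2+R3 = 1393 Ω sits in parallel with the 3340 Ω load: 983.0 Ω.
V_A = 30.0 × 983.0/(820 + 983.0) = 16.4 V.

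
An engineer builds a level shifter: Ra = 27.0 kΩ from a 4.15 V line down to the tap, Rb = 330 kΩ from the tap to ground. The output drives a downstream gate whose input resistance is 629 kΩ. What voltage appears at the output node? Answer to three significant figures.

V_out ≈ 3.69 V

The load sits in parallel with Rb: Rb‖R_L = (330 × 629) / (330 + 629) = 216.4 kΩ.
V_out = 4.15 × 216.4 / (27.0 + 216.4) = 4.15 × 216.4/243.4 = 3.69 V.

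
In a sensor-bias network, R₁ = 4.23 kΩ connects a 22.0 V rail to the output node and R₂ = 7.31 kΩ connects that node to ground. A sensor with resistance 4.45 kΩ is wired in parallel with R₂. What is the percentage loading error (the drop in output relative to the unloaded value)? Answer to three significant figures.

37.6 %

Unloaded V = 22.0 × 7.31/11.54 = 13.94 V.
Loaded: R₂‖R_L = 2.766 kΩ, giving V = 22.0 × 2.766/6.996 = 8.698 V.
Drop = (13.94 − 8.698) / 13.94 = 37.6 %.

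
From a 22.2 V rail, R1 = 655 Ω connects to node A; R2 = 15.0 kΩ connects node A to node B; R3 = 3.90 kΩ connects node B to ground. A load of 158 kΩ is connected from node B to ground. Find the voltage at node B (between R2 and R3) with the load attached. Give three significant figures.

At node B, R3 is in parallel with the load: R3‖R_L = 3806 Ω.
Below node A the resistance is R2 + (R3‖R_L) = 18810 Ω, so V_A = 22.2 × 18810/19460 = 21.45 V.
Then V_B = V_A × (R3‖R_L)/(R2 + R3‖R_L) = 21.45 × 3806/18810 = 4.34 V.

V ≈ 4.34 V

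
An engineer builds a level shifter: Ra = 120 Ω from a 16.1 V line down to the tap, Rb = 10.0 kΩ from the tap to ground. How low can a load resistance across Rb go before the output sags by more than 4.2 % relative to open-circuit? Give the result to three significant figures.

Output resistance R_th = Ra‖Rb = (120 × 10000)/10120 = 118.6 Ω.
The fractional drop is R_th/(R_th + R_L); requiring this ≤ 0.0420 gives R_L ≥ R_th(1/0.0420 − 1) = 118.6 × 22.81 = 2.70 kΩ.

R_L(min) ≈ 2.70 kΩ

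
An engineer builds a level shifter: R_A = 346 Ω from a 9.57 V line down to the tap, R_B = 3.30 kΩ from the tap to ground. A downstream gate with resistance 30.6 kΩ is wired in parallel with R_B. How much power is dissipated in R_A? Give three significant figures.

Total resistance from the source is R_A + (R_B‖R_L) = 3325 Ω, so I = 9.57/3325 Ω = 2.878 mA.
P = I²·R_A = (2.878 mA)² × 346 Ω = 2.87 mW.

P ≈ 2.87 mW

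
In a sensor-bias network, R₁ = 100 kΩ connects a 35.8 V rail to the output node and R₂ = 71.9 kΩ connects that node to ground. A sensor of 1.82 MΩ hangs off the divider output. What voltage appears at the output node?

V_out ≈ 14.6 V

The load sits in parallel with R₂: R₂‖R_L = (71.9 × 1820) / (71.9 + 1820) = 69.17 kΩ.
V_out = 35.8 × 69.17 / (100 + 69.17) = 35.8 × 69.17/169.2 = 14.6 V.
(Unloaded it would have been 15.0 V.)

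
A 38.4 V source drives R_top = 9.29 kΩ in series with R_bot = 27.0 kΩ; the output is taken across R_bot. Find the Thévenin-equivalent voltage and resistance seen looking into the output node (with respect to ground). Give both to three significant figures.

V_th = 28.6 V, R_th = 6.91 kΩ

V_th is the open-circuit tap voltage: 38.4 × 27.0/(9.29 + 27.0) = 28.6 V.
With the supply zeroed, R_top and R_bot appear in parallel from the tap: R_th = R_top‖R_bot = (9.29 × 27.0)/36.29 = 6.91 kΩ.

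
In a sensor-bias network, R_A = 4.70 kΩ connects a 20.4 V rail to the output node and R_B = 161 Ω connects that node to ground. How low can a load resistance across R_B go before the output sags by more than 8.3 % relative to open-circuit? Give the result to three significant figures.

R_L(min) ≈ 1.72 kΩ

Output resistance R_th = R_A‖R_B = (4700 × 161)/4861 = 155.7 Ω.
The fractional drop is R_th/(R_th + R_L); requiring this ≤ 0.0830 gives R_L ≥ R_th(1/0.0830 − 1) = 155.7 × 11.05 = 1.72 kΩ.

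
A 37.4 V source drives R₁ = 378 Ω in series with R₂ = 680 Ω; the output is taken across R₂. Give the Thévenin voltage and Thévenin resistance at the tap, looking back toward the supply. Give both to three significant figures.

V_th is the open-circuit tap voltage: 37.4 × 680/(378 + 680) = 24.0 V.
With the supply zeroed, R₁ and R₂ appear in parallel from the tap: R_th = R₁‖R₂ = (378 × 680)/1058 = 243 Ω.

V_th = 24.0 V, R_th = 243 Ω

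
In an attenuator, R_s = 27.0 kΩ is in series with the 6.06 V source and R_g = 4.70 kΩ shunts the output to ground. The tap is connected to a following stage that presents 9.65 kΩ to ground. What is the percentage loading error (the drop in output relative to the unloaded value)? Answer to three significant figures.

Unloaded V = 6.06 × 4.70/31.70 = 0.8985 V.
Loaded: R_g‖R_L = 3.161 kΩ, giving V = 6.06 × 3.161/30.16 = 0.6350 V.
Drop = (0.8985 − 0.6350) / 0.8985 = 29.3 %.

29.3 %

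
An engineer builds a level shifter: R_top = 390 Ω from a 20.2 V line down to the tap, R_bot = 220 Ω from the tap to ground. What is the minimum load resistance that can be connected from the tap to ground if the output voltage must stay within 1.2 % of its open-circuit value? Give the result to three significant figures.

Output resistance R_th = R_top‖R_bot = (390 × 220)/610.0 = 140.7 Ω.
The fractional drop is R_th/(R_th + R_L); requiring this ≤ 0.0120 gives R_L ≥ R_th(1/0.0120 − 1) = 140.7 × 82.33 = 11.6 kΩ.

R_L(min) ≈ 11.6 kΩ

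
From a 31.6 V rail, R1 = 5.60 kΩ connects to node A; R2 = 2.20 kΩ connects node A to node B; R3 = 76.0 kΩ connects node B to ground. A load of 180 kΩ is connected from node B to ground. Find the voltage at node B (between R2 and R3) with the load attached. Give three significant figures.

V ≈ 27.6 V

At node B, R3 is in parallel with the load: R3‖R_L = 53.44 kΩ.
Below node A the resistance is R2 + (R3‖R_L) = 55.64 kΩ, so V_A = 31.6 × 55.64/61.24 = 28.71 V.
Then V_B = V_A × (R3‖R_L)/(R2 + R3‖R_L) = 28.71 × 53.44/55.64 = 27.6 V.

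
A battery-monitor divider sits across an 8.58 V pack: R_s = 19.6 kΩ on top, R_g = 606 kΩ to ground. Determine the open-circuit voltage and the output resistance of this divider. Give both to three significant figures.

V_th = 8.31 V, R_th = 19.0 kΩ

V_th is the open-circuit tap voltage: 8.58 × 606/(19.6 + 606) = 8.31 V.
With the supply zeroed, R_s and R_g appear in parallel from the tap: R_th = R_s‖R_g = (19.6 × 606)/625.6 = 19.0 kΩ.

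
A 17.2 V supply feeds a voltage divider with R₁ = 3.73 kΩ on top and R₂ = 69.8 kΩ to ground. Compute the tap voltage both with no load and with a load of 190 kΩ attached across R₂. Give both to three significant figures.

Unloaded: 16.3 V; loaded: 16.0 V

Open-circuit: V = 17.2 × 69.8/(3.73 + 69.8) = 16.3 V.
With the load, R₂ becomes R₂‖R_L = 51.05 kΩ, so V = 17.2 × 51.05/54.78 = 16.0 V.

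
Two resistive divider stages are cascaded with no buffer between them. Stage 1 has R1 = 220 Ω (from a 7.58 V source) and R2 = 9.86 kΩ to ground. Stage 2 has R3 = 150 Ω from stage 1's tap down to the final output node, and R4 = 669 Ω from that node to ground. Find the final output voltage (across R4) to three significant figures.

V_out ≈ 4.80 V

Stage 2 presents R3+R4 = 819.0 Ω as a load on stage 1's tap.
Stage 1's lower leg becomes R2‖(R3+R4) = 756.2 Ω, so V_mid = 7.58 × 756.2/976.2 = 5.872 V.
Stage 2 is itself unloaded: V_out = V_mid × R4/(R3+R4) = 5.872 × 669/819.0 = 4.80 V.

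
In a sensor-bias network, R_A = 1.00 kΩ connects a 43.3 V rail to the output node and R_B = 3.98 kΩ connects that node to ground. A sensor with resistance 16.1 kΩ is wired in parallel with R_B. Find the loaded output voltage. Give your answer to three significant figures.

The load sits in parallel with R_B: R_B‖R_L = (3.98 × 16.1) / (3.98 + 16.1) = 3.191 kΩ.
V_out = 43.3 × 3.191 / (1.00 + 3.191) = 43.3 × 3.191/4.191 = 33.0 V.

V_out ≈ 33.0 V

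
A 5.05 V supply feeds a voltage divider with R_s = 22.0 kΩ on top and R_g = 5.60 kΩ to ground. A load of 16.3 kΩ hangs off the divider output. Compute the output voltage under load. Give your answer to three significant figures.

The load sits in parallel with R_g: R_g‖R_L = (5.60 × 16.3) / (5.60 + 16.3) = 4.168 kΩ.
V_out = 5.05 × 4.168 / (22.0 + 4.168) = 5.05 × 4.168/26.17 = 0.804 V.
(Unloaded it would have been 1.02 V.)

V_out ≈ 0.804 V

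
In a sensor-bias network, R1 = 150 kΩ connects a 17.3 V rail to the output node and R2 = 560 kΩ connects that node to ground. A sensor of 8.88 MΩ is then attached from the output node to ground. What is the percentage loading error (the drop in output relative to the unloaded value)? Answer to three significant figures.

1.31 %

The divider's output (Thévenin) resistance is R1‖R2 = 118.3 kΩ.
Fractional drop under load = R_th/(R_th + R_L) = 118.3 / (118.3 + 8880) = 0.01315.
So the output falls by 1.31 %.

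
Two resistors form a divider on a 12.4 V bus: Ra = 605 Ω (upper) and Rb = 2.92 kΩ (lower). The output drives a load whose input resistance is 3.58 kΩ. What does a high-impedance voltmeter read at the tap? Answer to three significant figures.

The load sits in parallel with Rb: Rb‖R_L = (2920 × 3580) / (2920 + 3580) = 1608 Ω.
V_out = 12.4 × 1608 / (605 + 1608) = 12.4 × 1608/2213 = 9.01 V.
(Unloaded it would have been 10.3 V.)

V_out ≈ 9.01 V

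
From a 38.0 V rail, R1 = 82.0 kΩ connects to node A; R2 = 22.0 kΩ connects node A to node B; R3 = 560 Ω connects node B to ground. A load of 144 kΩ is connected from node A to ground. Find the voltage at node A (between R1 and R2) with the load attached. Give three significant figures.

Below node A the series string R2+R3 = 22560 Ω sits in parallel with the 144000 Ω load: 19500 Ω.
V_A = 38.0 × 19500/(82000 + 19500) = 7.30 V.

V ≈ 7.30 V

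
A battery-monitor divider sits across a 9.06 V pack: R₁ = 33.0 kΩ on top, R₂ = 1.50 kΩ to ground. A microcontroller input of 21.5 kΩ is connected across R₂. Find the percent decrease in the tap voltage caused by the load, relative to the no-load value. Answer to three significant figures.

The divider's output (Thévenin) resistance is R₁‖R₂ = 1.435 kΩ.
Fractional drop under load = R_th/(R_th + R_L) = 1.435 / (1.435 + 21.5) = 0.06256.
So the output falls by 6.26 %.

6.26 %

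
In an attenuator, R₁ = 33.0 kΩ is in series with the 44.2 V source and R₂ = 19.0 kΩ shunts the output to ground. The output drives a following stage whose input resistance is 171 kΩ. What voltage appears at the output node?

The load sits in parallel with R₂: R₂‖R_L = (19.0 × 171) / (19.0 + 171) = 17.10 kΩ.
V_out = 44.2 × 17.10 / (33.0 + 17.10) = 44.2 × 17.10/50.10 = 15.1 V.
(Unloaded it would have been 16.1 V.)

V_out ≈ 15.1 V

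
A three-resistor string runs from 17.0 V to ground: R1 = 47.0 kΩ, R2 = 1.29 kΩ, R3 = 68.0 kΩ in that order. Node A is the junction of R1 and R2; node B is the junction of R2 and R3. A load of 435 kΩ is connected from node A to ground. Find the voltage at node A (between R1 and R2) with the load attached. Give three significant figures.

Below node A the series string R2+R3 = 69.29 kΩ sits in parallel with the 435 kΩ load: 59.77 kΩ.
V_A = 17.0 × 59.77/(47.0 + 59.77) = 9.52 V.

V ≈ 9.52 V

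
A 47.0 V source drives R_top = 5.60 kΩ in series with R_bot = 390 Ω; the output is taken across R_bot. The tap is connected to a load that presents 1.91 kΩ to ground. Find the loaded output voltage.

V_out ≈ 2.57 V

The load sits in parallel with R_bot: R_bot‖R_L = (390 × 1910) / (390 + 1910) = 323.9 Ω.
V_out = 47.0 × 323.9 / (5600 + 323.9) = 47.0 × 323.9/5924 = 2.57 V.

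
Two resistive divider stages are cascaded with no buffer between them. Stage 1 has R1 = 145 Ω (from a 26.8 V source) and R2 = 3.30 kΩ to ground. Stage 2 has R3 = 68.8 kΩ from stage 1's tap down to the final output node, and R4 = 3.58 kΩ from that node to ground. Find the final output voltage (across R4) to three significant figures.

V_out ≈ 1.27 V

Stage 2 presents R3+R4 = 72380 Ω as a load on stage 1's tap.
Stage 1's lower leg becomes R2‖(R3+R4) = 3156 Ω, so V_mid = 26.8 × 3156/3301 = 25.62 V.
Stage 2 is itself unloaded: V_out = V_mid × R4/(R3+R4) = 25.62 × 3580/72380 = 1.27 V.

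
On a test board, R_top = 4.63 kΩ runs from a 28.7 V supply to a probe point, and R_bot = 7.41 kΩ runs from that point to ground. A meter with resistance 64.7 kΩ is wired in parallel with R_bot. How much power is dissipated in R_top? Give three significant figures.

P ≈ 30.0 mW

Total resistance from the source is R_top + (R_bot‖R_L) = 11.28 kΩ, so I = 28.7/11.28 kΩ = 2.545 mA.
P = I²·R_top = (2.545 mA)² × 4.63 kΩ = 30.0 mW.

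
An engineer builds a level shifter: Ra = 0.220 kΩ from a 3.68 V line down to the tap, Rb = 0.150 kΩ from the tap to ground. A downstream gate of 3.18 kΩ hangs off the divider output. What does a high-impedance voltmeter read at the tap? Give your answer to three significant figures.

The load sits in parallel with Rb: Rb‖R_L = (150 × 3180) / (150 + 3180) = 143.2 Ω.
V_out = 3.68 × 143.2 / (220 + 143.2) = 3.68 × 143.2/363.2 = 1.45 V.
(Unloaded it would have been 1.49 V.)

V_out ≈ 1.45 V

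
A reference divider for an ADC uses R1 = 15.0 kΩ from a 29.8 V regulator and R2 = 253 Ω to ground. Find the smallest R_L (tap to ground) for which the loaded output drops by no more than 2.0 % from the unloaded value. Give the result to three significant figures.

R_L(min) ≈ 12.2 kΩ

Output resistance R_th = R1‖R2 = (15000 × 253)/15250 = 248.8 Ω.
The fractional drop is R_th/(R_th + R_L); requiring this ≤ 0.0200 gives R_L ≥ R_th(1/0.0200 − 1) = 248.8 × 49.00 = 12.2 kΩ.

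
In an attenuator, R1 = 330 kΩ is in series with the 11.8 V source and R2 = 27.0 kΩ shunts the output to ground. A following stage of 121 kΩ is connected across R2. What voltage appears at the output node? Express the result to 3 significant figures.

V_out ≈ 0.740 V

The load sits in parallel with R2: R2‖R_L = (27.0 × 121) / (27.0 + 121) = 22.07 kΩ.
V_out = 11.8 × 22.07 / (330 + 22.07) = 11.8 × 22.07/352.1 = 0.740 V.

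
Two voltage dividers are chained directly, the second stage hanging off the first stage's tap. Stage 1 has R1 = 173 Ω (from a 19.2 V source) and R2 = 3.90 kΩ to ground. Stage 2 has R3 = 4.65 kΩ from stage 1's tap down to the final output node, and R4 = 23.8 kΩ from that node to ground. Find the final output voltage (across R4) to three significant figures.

V_out ≈ 15.3 V

Stage 2 presents R3+R4 = 28450 Ω as a load on stage 1's tap.
Stage 1's lower leg becomes R2‖(R3+R4) = 3430 Ω, so V_mid = 19.2 × 3430/3603 = 18.28 V.
Stage 2 is itself unloaded: V_out = V_mid × R4/(R3+R4) = 18.28 × 23800/28450 = 15.3 V.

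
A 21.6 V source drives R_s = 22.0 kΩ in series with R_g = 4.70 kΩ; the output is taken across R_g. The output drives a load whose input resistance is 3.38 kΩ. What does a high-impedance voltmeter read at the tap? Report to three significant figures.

V_out ≈ 1.77 V

The load sits in parallel with R_g: R_g‖R_L = (4.70 × 3.38) / (4.70 + 3.38) = 1.966 kΩ.
V_out = 21.6 × 1.966 / (22.0 + 1.966) = 21.6 × 1.966/23.97 = 1.77 V.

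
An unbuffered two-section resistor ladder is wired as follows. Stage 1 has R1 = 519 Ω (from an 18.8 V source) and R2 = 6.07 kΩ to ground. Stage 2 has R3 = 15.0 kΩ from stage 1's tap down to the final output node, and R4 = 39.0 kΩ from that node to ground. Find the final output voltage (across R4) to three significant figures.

Stage 2 presents R3+R4 = 54000 Ω as a load on stage 1's tap.
Stage 1's lower leg becomes R2‖(R3+R4) = 5457 Ω, so V_mid = 18.8 × 5457/5976 = 17.17 V.
Stage 2 is itself unloaded: V_out = V_mid × R4/(R3+R4) = 17.17 × 39000/54000 = 12.4 V.

V_out ≈ 12.4 V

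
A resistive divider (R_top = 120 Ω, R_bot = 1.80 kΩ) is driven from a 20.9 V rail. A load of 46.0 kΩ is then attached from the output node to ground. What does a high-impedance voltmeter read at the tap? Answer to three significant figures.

V_out ≈ 19.5 V

The load sits in parallel with R_bot: R_bot‖R_L = (1800 × 46000) / (1800 + 46000) = 1732 Ω.
V_out = 20.9 × 1732 / (120 + 1732) = 20.9 × 1732/1852 = 19.5 V.
(Unloaded it would have been 19.6 V.)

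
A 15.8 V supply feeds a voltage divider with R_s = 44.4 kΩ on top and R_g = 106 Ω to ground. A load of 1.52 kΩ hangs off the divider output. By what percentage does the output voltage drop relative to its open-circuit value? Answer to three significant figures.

6.50 %

The divider's output (Thévenin) resistance is R_s‖R_g = 105.7 Ω.
Fractional drop under load = R_th/(R_th + R_L) = 105.7 / (105.7 + 1520) = 0.06505.
So the output falls by 6.50 %.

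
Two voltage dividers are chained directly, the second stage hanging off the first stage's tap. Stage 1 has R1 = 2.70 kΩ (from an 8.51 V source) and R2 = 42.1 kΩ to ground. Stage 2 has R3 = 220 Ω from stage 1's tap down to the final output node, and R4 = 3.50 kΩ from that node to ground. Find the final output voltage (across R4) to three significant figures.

Stage 2 presents R3+R4 = 3720 Ω as a load on stage 1's tap.
Stage 1's lower leg becomes R2‖(R3+R4) = 3418 Ω, so V_mid = 8.51 × 3418/6118 = 4.754 V.
Stage 2 is itself unloaded: V_out = V_mid × R4/(R3+R4) = 4.754 × 3500/3720 = 4.47 V.

V_out ≈ 4.47 V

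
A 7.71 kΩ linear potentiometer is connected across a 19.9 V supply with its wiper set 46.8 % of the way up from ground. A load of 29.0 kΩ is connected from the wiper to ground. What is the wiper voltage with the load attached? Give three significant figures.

The wiper splits the pot into (1−α)R = 4.102 kΩ above and αR = 3.608 kΩ below.
Lower section ‖ load = 3.209 kΩ.
V_wiper = 19.9 × 3.209/(4.102 + 3.209) = 8.74 V.

V ≈ 8.74 V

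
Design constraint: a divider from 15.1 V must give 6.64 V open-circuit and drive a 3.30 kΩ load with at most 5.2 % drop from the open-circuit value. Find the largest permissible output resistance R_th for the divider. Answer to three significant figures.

Loading drop = R_th/(R_th + R_L) ≤ 0.0520, so R_th ≤ R_L · ε/(1−ε) = 3.30 kΩ × 0.0520/0.9480 = 181 Ω.

R_th ≤ 181 Ω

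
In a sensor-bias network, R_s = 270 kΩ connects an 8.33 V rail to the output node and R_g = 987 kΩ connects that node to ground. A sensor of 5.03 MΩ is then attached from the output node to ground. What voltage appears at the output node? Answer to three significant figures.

The load sits in parallel with R_g: R_g‖R_L = (987 × 5030) / (987 + 5030) = 825.1 kΩ.
V_out = 8.33 × 825.1 / (270 + 825.1) = 8.33 × 825.1/1095 = 6.28 V.

V_out ≈ 6.28 V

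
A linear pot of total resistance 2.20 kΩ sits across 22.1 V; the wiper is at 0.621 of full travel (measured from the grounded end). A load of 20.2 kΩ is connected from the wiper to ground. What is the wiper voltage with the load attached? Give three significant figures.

The wiper splits the pot into (1−α)R = 833.8 Ω above and αR = 1366 Ω below.
Lower section ‖ load = 1280 Ω.
V_wiper = 22.1 × 1280/(833.8 + 1280) = 13.4 V.

V ≈ 13.4 V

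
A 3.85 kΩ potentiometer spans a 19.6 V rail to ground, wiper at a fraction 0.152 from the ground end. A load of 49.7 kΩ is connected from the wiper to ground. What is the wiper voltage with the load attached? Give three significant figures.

The wiper splits the pot into (1−α)R = 3265 Ω above and αR = 585.2 Ω below.
Lower section ‖ load = 578.4 Ω.
V_wiper = 19.6 × 578.4/(3265 + 578.4) = 2.95 V.

V ≈ 2.95 V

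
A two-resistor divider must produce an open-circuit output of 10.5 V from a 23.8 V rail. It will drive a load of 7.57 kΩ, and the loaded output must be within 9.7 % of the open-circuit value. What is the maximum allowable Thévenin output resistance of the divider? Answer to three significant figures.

R_th ≤ 813 Ω

Loading drop = R_th/(R_th + R_L) ≤ 0.0970, so R_th ≤ R_L · ε/(1−ε) = 7.57 kΩ × 0.0970/0.9030 = 813 Ω.
(Any R1, R2 with R2/(R1+R2) = 0.441 and R1‖R2 ≤ 813 Ω will meet the spec.)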